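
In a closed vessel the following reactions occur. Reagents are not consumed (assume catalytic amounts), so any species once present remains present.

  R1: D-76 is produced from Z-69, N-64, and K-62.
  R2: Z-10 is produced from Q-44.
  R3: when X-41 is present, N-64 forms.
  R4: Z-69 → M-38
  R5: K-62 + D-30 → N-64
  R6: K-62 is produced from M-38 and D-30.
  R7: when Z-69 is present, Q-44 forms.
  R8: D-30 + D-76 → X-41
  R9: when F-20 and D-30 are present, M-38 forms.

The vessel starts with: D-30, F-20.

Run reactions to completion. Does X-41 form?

X-41 would need D-30 and D-76 (R8), but D-76 never forms.

No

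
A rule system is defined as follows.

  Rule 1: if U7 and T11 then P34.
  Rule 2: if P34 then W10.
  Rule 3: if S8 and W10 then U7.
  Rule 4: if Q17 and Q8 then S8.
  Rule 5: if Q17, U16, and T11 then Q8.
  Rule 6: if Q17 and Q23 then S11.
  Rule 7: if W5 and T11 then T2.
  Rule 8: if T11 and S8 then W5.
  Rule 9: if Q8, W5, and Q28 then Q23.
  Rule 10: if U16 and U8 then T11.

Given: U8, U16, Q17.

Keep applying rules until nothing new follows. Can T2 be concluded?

From U16 and U8, Rule 10 gives T11.
Q17, U16, and T11 hold, so Q8 follows (Rule 5).
From Q17 and Q8, Rule 4 gives S8.
T11 and S8 hold, so W5 follows (Rule 8).
From W5 and T11, Rule 7 gives T2.

Yes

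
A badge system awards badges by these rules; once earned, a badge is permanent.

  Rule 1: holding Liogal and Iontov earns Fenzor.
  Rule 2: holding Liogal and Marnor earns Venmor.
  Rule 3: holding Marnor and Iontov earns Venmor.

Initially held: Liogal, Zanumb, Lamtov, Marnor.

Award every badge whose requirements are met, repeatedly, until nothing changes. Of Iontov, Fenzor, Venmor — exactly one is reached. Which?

With Liogal and Marnor, Venmor is earned (Rule 2).
No rule produces Iontov, and it is not given. Fenzor would need Liogal and Iontov (Rule 1), but Iontov is never earned.

Venmor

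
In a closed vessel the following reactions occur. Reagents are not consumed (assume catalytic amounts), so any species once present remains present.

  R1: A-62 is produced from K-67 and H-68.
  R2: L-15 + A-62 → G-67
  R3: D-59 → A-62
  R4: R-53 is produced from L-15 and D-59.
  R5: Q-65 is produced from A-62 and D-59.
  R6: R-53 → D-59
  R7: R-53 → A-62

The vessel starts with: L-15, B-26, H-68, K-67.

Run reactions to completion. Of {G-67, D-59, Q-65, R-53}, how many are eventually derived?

K-67 and H-68 present → A-62 forms (R1).
L-15 and A-62 present → G-67 forms (R2).
G-67: reached.
D-59 would need R-53 (R6), but R-53 never forms.
Q-65 would need A-62 and D-59 (R5), but D-59 never forms.
R-53 would need L-15 and D-59 (R4), but D-59 never forms.
Reached: G-67 — 1 of the 4.

1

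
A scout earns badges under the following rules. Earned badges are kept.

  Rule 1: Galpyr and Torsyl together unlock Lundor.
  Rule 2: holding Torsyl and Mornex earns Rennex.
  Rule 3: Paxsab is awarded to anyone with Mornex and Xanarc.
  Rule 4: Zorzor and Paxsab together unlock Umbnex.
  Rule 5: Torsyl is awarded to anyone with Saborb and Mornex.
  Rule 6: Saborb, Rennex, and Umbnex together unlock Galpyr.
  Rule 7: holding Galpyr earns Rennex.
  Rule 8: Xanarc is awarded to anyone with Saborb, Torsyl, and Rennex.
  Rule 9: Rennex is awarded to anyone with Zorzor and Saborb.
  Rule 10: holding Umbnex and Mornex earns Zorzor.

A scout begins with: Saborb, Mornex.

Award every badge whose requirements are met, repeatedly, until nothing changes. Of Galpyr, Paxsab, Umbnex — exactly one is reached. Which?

Paxsab

With Saborb and Mornex, Torsyl is earned (Rule 5).
With Torsyl and Mornex, Rennex is earned (Rule 2).
With Saborb, Torsyl, and Rennex, Xanarc is earned (Rule 8).
With Mornex and Xanarc, Paxsab is earned (Rule 3).
Umbnex would need Zorzor and Paxsab (Rule 4), but Zorzor is never earned. Galpyr would need Saborb, Rennex, and Umbnex (Rule 6), but Umbnex is never earned.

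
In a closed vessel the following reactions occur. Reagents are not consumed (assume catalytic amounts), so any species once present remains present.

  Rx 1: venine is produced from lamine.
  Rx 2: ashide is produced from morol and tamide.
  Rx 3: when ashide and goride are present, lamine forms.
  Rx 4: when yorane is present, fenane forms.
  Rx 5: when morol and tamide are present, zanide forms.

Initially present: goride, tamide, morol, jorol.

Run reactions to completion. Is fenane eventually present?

No

fenane would need yorane (Rx 4), but yorane never forms.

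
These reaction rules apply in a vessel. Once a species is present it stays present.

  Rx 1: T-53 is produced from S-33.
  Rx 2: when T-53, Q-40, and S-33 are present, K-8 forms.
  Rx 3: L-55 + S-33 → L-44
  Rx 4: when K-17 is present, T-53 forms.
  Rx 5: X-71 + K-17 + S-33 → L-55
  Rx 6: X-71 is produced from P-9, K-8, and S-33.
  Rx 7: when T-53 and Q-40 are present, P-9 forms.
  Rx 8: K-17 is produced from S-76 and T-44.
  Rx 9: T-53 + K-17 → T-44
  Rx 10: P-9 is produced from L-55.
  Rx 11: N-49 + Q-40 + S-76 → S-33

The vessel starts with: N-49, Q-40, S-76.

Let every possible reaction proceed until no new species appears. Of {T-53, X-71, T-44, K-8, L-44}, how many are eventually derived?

N-49, Q-40, and S-76 present → S-33 forms (Rx 11).
S-33 present → T-53 forms (Rx 1).
T-53, Q-40, and S-33 present → K-8 forms (Rx 2).
T-53 and Q-40 present → P-9 forms (Rx 7).
P-9, K-8, and S-33 present → X-71 forms (Rx 6).
T-53: reached.
X-71: reached.
T-44 would need T-53 and K-17 (Rx 9), but K-17 never forms.
K-8: reached.
L-44 would need L-55 and S-33 (Rx 3), but L-55 never forms.
Reached: T-53, X-71, and K-8 — 3 of the 5.

3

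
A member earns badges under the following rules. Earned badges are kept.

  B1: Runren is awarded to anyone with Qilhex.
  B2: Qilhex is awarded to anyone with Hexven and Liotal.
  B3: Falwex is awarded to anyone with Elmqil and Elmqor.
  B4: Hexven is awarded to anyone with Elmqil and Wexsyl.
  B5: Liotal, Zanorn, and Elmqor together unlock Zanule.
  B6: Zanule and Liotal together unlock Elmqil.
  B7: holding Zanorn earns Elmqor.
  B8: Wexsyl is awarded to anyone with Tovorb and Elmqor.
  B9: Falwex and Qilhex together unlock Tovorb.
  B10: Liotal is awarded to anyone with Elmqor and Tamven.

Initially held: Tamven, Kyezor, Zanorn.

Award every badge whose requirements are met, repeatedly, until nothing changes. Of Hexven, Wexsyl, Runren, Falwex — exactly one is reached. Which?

With Zanorn, Elmqor is earned (B7).
With Elmqor and Tamven, Liotal is earned (B10).
With Liotal, Zanorn, and Elmqor, Zanule is earned (B5).
With Zanule and Liotal, Elmqil is earned (B6).
With Elmqil and Elmqor, Falwex is earned (B3).
Runren would need Qilhex (B1), but Qilhex is never earned. Hexven would need Elmqil and Wexsyl (B4), but Wexsyl is never earned. Wexsyl would need Tovorb and Elmqor (B8), but Tovorb is never earned.

Falwex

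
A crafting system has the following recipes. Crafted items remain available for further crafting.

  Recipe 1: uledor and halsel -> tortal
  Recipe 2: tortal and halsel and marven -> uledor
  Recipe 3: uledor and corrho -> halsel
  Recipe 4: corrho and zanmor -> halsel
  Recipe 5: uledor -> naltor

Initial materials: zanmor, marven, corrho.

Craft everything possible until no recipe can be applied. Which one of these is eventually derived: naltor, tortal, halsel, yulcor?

halsel

Using Recipe 4, corrho and zanmor make halsel.
naltor would need uledor (Recipe 5), but uledor is never obtained. No rule produces yulcor, and it is not given. tortal would need uledor and halsel (Recipe 1), but uledor is never obtained.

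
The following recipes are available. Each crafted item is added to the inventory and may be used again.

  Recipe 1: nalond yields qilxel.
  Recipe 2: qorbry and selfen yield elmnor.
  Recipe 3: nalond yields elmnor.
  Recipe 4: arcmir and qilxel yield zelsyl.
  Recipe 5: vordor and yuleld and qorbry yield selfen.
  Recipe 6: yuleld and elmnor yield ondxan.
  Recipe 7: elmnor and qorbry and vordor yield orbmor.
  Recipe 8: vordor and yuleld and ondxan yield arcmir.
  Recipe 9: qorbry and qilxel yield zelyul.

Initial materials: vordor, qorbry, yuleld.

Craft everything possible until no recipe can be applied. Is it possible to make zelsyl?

No

zelsyl would need arcmir and qilxel (Recipe 4), but qilxel is never obtained.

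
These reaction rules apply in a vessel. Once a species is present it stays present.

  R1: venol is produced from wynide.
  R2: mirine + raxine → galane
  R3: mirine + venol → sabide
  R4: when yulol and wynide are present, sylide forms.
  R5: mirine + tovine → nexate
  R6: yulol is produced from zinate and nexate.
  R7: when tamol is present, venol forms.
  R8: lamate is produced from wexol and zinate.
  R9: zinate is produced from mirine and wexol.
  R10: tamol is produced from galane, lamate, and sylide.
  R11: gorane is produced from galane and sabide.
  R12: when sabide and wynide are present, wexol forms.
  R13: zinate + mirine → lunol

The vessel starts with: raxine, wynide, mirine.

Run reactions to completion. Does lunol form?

wynide present → venol forms (R1).
mirine and venol present → sabide forms (R3).
sabide and wynide present → wexol forms (R12).
mirine and wexol present → zinate forms (R9).
zinate and mirine present → lunol forms (R13).

Yes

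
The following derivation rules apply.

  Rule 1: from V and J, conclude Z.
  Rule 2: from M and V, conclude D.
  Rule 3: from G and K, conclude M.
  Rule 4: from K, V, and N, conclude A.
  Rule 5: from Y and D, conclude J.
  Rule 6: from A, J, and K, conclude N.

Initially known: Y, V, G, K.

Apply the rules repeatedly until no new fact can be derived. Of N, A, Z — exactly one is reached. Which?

Z

From G and K, Rule 3 gives M.
From M and V, Rule 2 gives D.
From Y and D, Rule 5 gives J.
From V and J, Rule 1 gives Z.
N would need A, J, and K (Rule 6), but A is never established. A would need K, V, and N (Rule 4), but N is never established.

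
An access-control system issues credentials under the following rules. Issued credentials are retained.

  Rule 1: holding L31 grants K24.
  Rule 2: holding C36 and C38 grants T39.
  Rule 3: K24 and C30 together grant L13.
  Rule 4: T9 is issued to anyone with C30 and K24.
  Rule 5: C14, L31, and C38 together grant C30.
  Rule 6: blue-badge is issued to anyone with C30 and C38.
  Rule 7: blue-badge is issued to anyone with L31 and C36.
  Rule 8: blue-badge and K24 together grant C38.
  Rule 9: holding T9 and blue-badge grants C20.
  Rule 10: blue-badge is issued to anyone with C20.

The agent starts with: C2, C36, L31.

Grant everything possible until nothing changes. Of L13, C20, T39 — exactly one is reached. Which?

Holding L31 grants K24 (Rule 1).
Holding L31 and C36 grants blue-badge (Rule 7).
Holding blue-badge and K24 grants C38 (Rule 8).
Holding C36 and C38 grants T39 (Rule 2).
L13 would need K24 and C30 (Rule 3), but C30 is never granted. C20 would need T9 and blue-badge (Rule 9), but T9 is never granted.

T39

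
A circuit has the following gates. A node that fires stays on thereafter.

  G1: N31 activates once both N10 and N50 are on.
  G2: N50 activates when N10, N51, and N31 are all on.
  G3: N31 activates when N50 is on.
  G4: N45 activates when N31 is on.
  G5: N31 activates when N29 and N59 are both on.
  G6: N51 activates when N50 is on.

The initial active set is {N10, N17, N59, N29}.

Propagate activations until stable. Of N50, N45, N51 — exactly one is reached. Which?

N29 and N59 are on, so N31 activates (G5).
G4: N31 on → N45 on.
N51 would need N50 (G6), but N50 never turns on. N50 would need N10, N51, and N31 (G2), but N51 never turns on.

N45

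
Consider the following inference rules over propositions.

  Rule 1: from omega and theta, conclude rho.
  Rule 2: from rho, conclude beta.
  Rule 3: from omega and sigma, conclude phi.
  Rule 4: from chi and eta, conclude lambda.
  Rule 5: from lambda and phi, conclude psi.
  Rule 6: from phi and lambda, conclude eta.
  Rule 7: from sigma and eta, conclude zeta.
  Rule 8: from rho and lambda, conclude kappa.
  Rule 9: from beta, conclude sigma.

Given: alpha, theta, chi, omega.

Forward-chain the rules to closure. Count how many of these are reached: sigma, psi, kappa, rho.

2

omega and theta hold, so rho follows (Rule 1).
rho holds, so beta follows (Rule 2).
beta holds, so sigma follows (Rule 9).
sigma: reached.
psi would need lambda and phi (Rule 5), but lambda is never established.
kappa would need rho and lambda (Rule 8), but lambda is never established.
rho: reached.
Reached: sigma and rho — 2 of the 4.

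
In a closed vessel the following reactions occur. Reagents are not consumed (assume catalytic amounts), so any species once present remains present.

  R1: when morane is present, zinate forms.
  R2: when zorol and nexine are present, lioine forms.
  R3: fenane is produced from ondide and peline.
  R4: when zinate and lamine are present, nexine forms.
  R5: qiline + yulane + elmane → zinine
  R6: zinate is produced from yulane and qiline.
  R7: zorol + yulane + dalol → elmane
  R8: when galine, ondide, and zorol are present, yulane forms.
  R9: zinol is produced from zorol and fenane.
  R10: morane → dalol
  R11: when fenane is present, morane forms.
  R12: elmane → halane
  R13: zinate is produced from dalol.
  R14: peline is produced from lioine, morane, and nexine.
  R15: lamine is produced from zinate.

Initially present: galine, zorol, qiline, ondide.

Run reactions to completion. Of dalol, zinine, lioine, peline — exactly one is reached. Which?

lioine

galine, ondide, and zorol present → yulane forms (R8).
yulane and qiline present → zinate forms (R6).
zinate present → lamine forms (R15).
zinate and lamine present → nexine forms (R4).
zorol and nexine present → lioine forms (R2).
zinine would need qiline, yulane, and elmane (R5), but elmane never forms. dalol would need morane (R10), but morane never forms. peline would need lioine, morane, and nexine (R14), but morane never forms.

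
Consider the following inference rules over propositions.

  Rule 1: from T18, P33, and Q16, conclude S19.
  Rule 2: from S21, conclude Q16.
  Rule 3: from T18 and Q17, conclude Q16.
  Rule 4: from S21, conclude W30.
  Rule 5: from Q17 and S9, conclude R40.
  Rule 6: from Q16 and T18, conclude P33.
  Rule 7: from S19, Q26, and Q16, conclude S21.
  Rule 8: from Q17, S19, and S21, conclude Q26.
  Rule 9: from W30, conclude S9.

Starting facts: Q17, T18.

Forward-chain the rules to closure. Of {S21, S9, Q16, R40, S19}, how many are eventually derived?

2

From T18 and Q17, Rule 3 gives Q16.
From Q16 and T18, Rule 6 gives P33.
T18, P33, and Q16 hold, so S19 follows (Rule 1).
S21 would need S19, Q26, and Q16 (Rule 7), but Q26 is never established.
S9 would need W30 (Rule 9), but W30 is never established.
Q16: reached.
R40 would need Q17 and S9 (Rule 5), but S9 is never established.
S19: reached.
Reached: Q16 and S19 — 2 of the 5.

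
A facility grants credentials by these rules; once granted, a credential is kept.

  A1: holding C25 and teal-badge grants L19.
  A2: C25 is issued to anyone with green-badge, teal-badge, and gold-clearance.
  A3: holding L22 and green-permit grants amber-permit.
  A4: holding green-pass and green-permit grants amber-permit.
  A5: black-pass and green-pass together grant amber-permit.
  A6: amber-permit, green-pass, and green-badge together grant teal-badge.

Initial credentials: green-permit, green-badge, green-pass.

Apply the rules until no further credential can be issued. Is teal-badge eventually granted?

Yes

Holding green-pass and green-permit grants amber-permit (A4).
Holding amber-permit, green-pass, and green-badge grants teal-badge (A6).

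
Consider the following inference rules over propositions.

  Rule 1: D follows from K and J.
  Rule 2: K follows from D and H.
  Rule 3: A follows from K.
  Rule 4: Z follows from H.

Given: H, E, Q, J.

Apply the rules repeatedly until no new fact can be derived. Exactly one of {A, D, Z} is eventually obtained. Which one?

Z

From H, Rule 4 gives Z.
A would need K (Rule 3), but K is never established. D would need K and J (Rule 1), but K is never established.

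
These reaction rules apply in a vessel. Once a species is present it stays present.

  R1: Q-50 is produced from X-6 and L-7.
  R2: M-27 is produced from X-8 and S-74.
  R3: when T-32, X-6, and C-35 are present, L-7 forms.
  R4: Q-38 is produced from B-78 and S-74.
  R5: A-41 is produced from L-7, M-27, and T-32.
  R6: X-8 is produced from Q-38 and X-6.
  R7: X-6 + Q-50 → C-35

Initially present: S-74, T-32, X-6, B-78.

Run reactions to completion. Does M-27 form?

Yes

B-78 and S-74 present → Q-38 forms (R4).
Q-38 and X-6 present → X-8 forms (R6).
X-8 and S-74 present → M-27 forms (R2).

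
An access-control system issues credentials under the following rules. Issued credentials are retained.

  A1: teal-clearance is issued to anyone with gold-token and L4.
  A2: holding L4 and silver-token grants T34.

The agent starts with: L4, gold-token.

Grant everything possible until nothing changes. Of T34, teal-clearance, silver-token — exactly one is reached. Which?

teal-clearance

Holding gold-token and L4 grants teal-clearance (A1).
T34 would need L4 and silver-token (A2), but silver-token is never granted. No rule produces silver-token, and it is not given.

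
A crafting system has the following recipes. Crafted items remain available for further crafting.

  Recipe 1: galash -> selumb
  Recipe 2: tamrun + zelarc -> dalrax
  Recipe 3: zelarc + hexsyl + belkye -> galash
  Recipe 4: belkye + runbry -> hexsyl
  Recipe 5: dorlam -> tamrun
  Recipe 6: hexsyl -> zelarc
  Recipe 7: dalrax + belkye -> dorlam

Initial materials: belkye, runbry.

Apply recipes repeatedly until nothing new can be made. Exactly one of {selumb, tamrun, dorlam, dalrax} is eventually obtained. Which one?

selumb

Using Recipe 4, belkye and runbry make hexsyl.
Using Recipe 6, hexsyl makes zelarc.
Using Recipe 3, zelarc, hexsyl, and belkye make galash.
galash -> selumb (Recipe 1).
dalrax would need tamrun and zelarc (Recipe 2), but tamrun is never obtained. tamrun would need dorlam (Recipe 5), but dorlam is never obtained. dorlam would need dalrax and belkye (Recipe 7), but dalrax is never obtained.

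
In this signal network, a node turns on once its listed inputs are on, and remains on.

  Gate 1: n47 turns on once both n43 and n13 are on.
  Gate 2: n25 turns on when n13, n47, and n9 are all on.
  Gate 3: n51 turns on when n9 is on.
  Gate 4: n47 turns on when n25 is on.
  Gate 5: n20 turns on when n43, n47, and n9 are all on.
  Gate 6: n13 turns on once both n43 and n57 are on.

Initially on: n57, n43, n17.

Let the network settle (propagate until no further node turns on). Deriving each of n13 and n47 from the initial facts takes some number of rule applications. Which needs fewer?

n13: Gate 6: n43 and n57 on → n13 on. [1 rule application]
n47: n43 and n57 are on, so n13 turns on (Gate 6). Gate 1: n43 and n13 on → n47 on. [2 rule applications]
n13 needs fewer.

n13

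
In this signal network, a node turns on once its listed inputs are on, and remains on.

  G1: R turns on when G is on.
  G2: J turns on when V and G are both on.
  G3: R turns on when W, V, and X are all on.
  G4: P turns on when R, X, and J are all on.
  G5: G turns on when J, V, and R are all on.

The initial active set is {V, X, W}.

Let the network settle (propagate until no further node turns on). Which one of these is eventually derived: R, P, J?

W, V, and X are on, so R turns on (G3).
J would need V and G (G2), but G never turns on. P would need R, X, and J (G4), but J never turns on.

R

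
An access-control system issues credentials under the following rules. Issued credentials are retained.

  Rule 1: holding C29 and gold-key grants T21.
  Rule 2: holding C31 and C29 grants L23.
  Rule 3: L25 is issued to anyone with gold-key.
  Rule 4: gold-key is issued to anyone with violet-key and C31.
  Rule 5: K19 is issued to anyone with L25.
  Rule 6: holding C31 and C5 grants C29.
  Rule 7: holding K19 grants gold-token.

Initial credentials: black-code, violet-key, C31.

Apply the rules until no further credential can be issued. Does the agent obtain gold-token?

Holding violet-key and C31 grants gold-key (Rule 4).
Holding gold-key grants L25 (Rule 3).
Holding L25 grants K19 (Rule 5).
Holding K19 grants gold-token (Rule 7).

Yes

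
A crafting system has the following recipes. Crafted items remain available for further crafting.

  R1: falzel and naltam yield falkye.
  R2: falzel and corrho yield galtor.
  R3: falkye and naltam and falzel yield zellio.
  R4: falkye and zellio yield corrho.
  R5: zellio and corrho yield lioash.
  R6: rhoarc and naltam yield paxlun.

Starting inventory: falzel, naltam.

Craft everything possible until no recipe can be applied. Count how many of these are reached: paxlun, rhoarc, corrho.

1

falzel and naltam → falkye (R1).
Using R3, falkye, naltam, and falzel make zellio.
Using R4, falkye and zellio make corrho.
paxlun would need rhoarc and naltam (R6), but rhoarc is never obtained.
No rule produces rhoarc, and it is not given.
corrho: reached.
Reached: corrho — 1 of the 3.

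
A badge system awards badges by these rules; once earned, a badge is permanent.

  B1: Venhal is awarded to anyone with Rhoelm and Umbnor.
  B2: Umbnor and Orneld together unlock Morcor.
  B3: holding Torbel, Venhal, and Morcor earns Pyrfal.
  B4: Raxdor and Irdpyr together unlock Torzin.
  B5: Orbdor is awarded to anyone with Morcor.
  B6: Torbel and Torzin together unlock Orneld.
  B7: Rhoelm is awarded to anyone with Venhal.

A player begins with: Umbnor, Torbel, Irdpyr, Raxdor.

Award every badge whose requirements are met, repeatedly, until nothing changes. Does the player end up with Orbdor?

With Raxdor and Irdpyr, Torzin is earned (B4).
With Torbel and Torzin, Orneld is earned (B6).
With Umbnor and Orneld, Morcor is earned (B2).
With Morcor, Orbdor is earned (B5).

Yes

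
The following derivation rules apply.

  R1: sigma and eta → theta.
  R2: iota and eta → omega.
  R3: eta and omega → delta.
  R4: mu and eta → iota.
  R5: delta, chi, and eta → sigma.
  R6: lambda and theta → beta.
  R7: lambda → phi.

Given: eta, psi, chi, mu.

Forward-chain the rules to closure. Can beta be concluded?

beta would need lambda and theta (R6), but lambda is never established.

No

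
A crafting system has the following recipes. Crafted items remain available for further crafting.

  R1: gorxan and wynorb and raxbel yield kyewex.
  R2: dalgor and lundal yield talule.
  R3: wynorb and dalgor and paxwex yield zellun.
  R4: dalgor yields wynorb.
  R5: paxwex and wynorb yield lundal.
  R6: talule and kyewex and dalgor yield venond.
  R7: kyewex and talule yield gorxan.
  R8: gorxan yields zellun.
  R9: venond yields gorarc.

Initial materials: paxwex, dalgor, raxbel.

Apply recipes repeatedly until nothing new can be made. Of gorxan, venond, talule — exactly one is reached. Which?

talule

dalgor → wynorb (R4).
Using R5, paxwex and wynorb make lundal.
Using R2, dalgor and lundal make talule.
venond would need talule, kyewex, and dalgor (R6), but kyewex is never obtained. gorxan would need kyewex and talule (R7), but kyewex is never obtained.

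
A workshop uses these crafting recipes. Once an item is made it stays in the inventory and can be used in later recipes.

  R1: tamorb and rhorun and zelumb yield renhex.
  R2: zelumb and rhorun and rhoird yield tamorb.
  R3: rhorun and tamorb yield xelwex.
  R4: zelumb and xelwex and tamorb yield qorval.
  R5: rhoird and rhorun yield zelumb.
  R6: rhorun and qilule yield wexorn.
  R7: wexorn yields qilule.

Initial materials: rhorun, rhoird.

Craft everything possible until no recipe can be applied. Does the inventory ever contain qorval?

rhoird and rhorun → zelumb (R5).
Using R2, zelumb, rhorun, and rhoird make tamorb.
rhorun and tamorb → xelwex (R3).
Using R4, zelumb, xelwex, and tamorb make qorval.

Yes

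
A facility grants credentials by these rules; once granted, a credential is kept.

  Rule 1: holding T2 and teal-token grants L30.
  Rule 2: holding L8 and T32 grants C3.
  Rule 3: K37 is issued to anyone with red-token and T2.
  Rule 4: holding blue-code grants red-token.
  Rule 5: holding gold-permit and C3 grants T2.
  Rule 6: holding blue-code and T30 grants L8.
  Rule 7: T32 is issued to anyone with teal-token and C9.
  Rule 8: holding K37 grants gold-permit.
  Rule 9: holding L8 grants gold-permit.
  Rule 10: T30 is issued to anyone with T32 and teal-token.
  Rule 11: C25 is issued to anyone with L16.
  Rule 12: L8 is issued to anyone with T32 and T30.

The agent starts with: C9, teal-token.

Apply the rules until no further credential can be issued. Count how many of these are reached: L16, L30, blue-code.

Holding teal-token and C9 grants T32 (Rule 7).
Holding T32 and teal-token grants T30 (Rule 10).
Holding T32 and T30 grants L8 (Rule 12).
Holding L8 grants gold-permit (Rule 9).
Holding L8 and T32 grants C3 (Rule 2).
Holding gold-permit and C3 grants T2 (Rule 5).
Holding T2 and teal-token grants L30 (Rule 1).
No rule produces L16, and it is not given.
L30: reached.
No rule produces blue-code, and it is not given.
Reached: L30 — 1 of the 3.

1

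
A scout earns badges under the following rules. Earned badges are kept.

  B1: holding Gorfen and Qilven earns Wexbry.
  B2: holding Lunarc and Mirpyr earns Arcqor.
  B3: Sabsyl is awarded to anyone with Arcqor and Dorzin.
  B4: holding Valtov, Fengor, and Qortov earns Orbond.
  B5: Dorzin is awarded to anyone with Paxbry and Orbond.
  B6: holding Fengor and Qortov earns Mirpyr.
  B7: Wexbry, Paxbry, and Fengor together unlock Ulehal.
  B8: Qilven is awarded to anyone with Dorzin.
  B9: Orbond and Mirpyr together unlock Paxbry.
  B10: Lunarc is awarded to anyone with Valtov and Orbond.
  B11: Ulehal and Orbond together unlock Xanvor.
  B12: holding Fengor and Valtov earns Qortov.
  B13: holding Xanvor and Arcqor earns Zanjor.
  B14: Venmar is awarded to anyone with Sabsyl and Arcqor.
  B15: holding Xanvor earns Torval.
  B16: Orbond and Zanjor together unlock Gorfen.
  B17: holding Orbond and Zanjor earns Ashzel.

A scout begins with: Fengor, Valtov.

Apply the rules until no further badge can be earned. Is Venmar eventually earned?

Yes

With Fengor and Valtov, Qortov is earned (B12).
With Fengor and Qortov, Mirpyr is earned (B6).
With Valtov, Fengor, and Qortov, Orbond is earned (B4).
With Orbond and Mirpyr, Paxbry is earned (B9).
With Valtov and Orbond, Lunarc is earned (B10).
With Paxbry and Orbond, Dorzin is earned (B5).
With Lunarc and Mirpyr, Arcqor is earned (B2).
With Arcqor and Dorzin, Sabsyl is earned (B3).
With Sabsyl and Arcqor, Venmar is earned (B14).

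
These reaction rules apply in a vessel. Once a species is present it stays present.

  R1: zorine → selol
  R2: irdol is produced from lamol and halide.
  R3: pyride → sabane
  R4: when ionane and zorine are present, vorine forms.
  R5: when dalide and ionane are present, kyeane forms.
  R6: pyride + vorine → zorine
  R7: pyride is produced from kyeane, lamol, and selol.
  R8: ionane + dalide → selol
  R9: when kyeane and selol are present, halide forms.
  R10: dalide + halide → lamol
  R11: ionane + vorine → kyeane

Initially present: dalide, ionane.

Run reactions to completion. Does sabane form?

ionane and dalide present → selol forms (R8).
dalide and ionane present → kyeane forms (R5).
kyeane and selol present → halide forms (R9).
dalide and halide present → lamol forms (R10).
kyeane, lamol, and selol present → pyride forms (R7).
pyride present → sabane forms (R3).

Yes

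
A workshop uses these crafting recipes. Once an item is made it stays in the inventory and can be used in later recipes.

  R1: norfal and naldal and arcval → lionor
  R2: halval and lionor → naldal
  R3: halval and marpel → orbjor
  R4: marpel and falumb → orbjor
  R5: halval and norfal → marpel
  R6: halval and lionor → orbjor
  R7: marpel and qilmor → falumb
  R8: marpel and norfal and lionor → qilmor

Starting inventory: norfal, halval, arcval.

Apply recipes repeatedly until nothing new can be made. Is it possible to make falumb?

falumb would need marpel and qilmor (R7), but qilmor is never obtained.

No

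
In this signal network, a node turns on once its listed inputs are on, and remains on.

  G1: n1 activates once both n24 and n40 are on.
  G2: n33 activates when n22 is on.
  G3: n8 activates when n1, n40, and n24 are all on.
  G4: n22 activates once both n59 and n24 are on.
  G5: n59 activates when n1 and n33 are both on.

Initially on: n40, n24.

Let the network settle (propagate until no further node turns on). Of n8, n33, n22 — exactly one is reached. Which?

G1: n24 and n40 on → n1 on.
n1, n40, and n24 are on, so n8 activates (G3).
n22 would need n59 and n24 (G4), but n59 never turns on. n33 would need n22 (G2), but n22 never turns on.

n8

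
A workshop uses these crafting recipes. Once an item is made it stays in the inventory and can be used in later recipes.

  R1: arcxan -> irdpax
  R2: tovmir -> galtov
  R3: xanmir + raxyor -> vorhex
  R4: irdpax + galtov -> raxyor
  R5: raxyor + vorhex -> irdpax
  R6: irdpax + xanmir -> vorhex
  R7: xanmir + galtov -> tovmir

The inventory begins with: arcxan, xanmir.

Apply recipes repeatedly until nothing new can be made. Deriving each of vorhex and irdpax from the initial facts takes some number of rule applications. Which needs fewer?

irdpax

irdpax: Using R1, arcxan makes irdpax. [1 rule application]
vorhex: arcxan -> irdpax (R1). Using R6, irdpax and xanmir make vorhex. [2 rule applications]
irdpax needs fewer.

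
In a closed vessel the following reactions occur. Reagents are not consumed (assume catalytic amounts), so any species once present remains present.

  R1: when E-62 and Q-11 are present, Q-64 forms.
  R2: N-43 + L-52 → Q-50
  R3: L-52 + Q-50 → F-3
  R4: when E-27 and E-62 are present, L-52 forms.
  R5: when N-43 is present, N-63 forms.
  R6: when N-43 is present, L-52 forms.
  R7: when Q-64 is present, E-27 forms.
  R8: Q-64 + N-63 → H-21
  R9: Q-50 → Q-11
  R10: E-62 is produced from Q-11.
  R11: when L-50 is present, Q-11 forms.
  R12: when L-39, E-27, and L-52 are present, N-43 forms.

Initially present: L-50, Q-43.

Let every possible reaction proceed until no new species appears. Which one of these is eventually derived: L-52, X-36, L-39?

L-50 present → Q-11 forms (R11).
Q-11 present → E-62 forms (R10).
E-62 and Q-11 present → Q-64 forms (R1).
Q-64 present → E-27 forms (R7).
E-27 and E-62 present → L-52 forms (R4).
No rule produces L-39, and it is not given. No rule produces X-36, and it is not given.

L-52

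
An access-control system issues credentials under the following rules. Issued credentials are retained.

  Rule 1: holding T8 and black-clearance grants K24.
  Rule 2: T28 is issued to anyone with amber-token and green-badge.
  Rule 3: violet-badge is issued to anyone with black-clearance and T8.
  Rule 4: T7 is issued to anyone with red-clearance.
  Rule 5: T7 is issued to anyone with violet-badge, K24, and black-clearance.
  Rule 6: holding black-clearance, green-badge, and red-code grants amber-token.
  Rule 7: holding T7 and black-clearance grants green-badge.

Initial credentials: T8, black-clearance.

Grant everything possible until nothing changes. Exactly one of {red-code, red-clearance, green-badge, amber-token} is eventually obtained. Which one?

Holding black-clearance and T8 grants violet-badge (Rule 3).
Holding T8 and black-clearance grants K24 (Rule 1).
Holding violet-badge, K24, and black-clearance grants T7 (Rule 5).
Holding T7 and black-clearance grants green-badge (Rule 7).
No rule produces red-code, and it is not given. No rule produces red-clearance, and it is not given. amber-token would need black-clearance, green-badge, and red-code (Rule 6), but red-code is never granted.

green-badge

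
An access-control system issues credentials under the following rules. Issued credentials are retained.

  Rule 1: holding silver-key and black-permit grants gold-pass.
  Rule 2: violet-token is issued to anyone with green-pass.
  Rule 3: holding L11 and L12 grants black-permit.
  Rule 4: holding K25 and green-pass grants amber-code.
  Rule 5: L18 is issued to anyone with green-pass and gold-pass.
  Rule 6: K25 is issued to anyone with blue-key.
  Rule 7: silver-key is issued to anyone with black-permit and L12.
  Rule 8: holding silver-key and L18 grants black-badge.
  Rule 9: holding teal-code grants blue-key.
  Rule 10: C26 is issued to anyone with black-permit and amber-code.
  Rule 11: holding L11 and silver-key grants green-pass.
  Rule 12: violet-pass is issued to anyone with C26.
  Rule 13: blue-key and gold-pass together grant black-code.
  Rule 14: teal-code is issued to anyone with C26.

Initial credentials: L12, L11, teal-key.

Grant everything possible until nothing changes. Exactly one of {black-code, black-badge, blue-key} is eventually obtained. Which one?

black-badge

Holding L11 and L12 grants black-permit (Rule 3).
Holding black-permit and L12 grants silver-key (Rule 7).
Holding L11 and silver-key grants green-pass (Rule 11).
Holding silver-key and black-permit grants gold-pass (Rule 1).
Holding green-pass and gold-pass grants L18 (Rule 5).
Holding silver-key and L18 grants black-badge (Rule 8).
black-code would need blue-key and gold-pass (Rule 13), but blue-key is never granted. blue-key would need teal-code (Rule 9), but teal-code is never granted.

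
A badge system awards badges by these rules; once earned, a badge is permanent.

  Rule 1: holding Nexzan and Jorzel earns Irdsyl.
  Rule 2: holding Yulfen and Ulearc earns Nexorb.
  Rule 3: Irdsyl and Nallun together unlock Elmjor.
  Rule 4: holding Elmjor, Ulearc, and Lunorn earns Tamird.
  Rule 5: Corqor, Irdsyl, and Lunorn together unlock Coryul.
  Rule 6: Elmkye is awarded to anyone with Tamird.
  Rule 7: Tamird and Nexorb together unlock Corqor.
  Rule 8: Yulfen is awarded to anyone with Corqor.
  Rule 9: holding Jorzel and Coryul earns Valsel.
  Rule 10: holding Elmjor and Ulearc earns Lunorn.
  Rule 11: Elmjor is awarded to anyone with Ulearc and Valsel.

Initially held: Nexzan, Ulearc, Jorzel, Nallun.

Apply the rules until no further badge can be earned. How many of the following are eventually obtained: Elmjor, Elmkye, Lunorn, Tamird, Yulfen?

With Nexzan and Jorzel, Irdsyl is earned (Rule 1).
With Irdsyl and Nallun, Elmjor is earned (Rule 3).
With Elmjor and Ulearc, Lunorn is earned (Rule 10).
With Elmjor, Ulearc, and Lunorn, Tamird is earned (Rule 4).
With Tamird, Elmkye is earned (Rule 6).
Elmjor: reached.
Elmkye: reached.
Lunorn: reached.
Tamird: reached.
Yulfen would need Corqor (Rule 8), but Corqor is never earned.
Reached: Elmjor, Elmkye, Lunorn, and Tamird — 4 of the 5.

4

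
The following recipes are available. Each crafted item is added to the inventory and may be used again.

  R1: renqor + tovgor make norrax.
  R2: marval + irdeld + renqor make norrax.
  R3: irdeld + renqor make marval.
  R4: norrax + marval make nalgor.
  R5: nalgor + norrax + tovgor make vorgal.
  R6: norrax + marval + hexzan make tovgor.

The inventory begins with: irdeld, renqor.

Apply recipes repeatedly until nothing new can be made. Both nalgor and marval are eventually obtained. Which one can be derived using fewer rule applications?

marval: Using R3, irdeld and renqor make marval. [1 rule application]
nalgor: irdeld + renqor → marval (R3). marval + irdeld + renqor → norrax (R2). Using R4, norrax and marval make nalgor. [3 rule applications]
marval needs fewer.

marval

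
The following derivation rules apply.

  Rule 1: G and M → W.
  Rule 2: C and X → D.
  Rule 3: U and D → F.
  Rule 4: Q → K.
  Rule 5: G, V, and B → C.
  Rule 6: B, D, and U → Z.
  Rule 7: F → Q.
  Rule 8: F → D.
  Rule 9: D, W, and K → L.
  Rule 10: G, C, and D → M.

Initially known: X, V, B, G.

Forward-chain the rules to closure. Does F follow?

No

F would need U and D (Rule 3), but U is never established.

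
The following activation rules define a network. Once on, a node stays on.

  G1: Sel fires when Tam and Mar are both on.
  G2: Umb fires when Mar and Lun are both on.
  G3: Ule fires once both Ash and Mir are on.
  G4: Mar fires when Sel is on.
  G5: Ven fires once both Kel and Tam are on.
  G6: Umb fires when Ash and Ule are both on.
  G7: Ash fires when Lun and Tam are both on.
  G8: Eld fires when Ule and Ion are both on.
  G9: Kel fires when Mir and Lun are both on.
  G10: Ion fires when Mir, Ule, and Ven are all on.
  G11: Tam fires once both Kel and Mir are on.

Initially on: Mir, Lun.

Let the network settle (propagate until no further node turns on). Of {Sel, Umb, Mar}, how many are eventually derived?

G9: Mir and Lun on → Kel on.
Kel and Mir are on, so Tam fires (G11).
G7: Lun and Tam on → Ash on.
G3: Ash and Mir on → Ule on.
Ash and Ule are on, so Umb fires (G6).
Sel would need Tam and Mar (G1), but Mar never turns on.
Umb: reached.
Mar would need Sel (G4), but Sel never turns on.
Reached: Umb — 1 of the 3.

1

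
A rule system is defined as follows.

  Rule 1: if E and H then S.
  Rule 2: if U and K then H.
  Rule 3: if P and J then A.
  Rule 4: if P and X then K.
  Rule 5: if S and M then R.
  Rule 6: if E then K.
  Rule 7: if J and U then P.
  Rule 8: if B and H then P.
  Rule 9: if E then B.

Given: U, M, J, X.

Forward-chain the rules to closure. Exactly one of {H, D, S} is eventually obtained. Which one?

From J and U, Rule 7 gives P.
From P and X, Rule 4 gives K.
From U and K, Rule 2 gives H.
S would need E and H (Rule 1), but E is never established. No rule produces D, and it is not given.

H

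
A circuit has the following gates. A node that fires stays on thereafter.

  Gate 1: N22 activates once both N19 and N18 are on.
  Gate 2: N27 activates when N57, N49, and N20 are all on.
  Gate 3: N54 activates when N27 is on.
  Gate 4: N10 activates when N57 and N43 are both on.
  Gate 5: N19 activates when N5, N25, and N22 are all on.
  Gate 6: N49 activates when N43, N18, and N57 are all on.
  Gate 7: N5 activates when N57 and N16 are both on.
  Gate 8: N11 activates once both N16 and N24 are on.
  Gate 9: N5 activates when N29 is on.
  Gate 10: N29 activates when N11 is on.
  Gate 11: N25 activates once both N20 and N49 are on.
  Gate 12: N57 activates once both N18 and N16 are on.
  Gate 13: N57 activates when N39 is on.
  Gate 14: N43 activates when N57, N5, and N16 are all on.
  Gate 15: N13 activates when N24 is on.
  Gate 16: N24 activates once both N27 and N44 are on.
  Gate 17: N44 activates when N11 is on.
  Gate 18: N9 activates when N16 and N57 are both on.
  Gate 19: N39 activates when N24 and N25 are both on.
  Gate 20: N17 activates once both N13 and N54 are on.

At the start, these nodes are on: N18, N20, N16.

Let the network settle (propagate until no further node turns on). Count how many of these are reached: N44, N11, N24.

0

N44 would need N11 (Gate 17), but N11 never turns on.
N11 would need N16 and N24 (Gate 8), but N24 never turns on.
N24 would need N27 and N44 (Gate 16), but N44 never turns on.
None of the 3 are reached.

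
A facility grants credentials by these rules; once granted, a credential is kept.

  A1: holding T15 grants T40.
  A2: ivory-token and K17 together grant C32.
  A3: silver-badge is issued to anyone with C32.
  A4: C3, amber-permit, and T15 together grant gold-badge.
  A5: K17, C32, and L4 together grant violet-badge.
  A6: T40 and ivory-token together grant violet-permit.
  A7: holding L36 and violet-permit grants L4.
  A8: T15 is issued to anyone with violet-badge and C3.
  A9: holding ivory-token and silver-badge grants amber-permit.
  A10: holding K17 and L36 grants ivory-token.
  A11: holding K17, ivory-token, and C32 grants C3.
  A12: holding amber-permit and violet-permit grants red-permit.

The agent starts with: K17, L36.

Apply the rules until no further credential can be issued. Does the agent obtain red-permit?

red-permit would need amber-permit and violet-permit (A12), but violet-permit is never granted.

No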